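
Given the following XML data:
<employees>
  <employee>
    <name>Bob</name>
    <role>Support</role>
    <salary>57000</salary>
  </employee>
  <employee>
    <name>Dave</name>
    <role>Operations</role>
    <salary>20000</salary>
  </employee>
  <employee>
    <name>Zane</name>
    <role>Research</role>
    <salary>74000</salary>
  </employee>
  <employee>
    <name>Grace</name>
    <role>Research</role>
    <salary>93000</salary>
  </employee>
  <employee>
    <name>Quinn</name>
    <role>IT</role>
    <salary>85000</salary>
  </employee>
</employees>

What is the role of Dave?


Searching for <employee> with <name>Dave</name>
Found at position 2
<role>Operations</role>

ANSWER: Operations


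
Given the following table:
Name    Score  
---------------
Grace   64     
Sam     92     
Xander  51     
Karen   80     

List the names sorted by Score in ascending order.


Sorting by Score (ascending):
  Xander: 51
  Grace: 64
  Karen: 80
  Sam: 92


ANSWER: Xander, Grace, Karen, Sam


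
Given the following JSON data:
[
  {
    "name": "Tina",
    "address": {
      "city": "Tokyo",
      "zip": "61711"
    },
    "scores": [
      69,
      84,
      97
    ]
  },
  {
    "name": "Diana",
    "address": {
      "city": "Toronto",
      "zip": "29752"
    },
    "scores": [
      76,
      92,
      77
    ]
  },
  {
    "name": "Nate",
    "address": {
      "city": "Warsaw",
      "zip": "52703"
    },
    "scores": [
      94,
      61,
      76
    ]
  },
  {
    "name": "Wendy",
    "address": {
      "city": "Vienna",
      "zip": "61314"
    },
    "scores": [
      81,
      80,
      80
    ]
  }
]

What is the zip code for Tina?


Path: records[0].address.zip
Value: 61711

ANSWER: 61711


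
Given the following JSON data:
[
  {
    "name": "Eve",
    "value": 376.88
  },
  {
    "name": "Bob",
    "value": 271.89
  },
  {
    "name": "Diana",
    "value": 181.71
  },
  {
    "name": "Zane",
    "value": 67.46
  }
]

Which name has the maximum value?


Comparing values:
  Eve: 376.88
  Bob: 271.89
  Diana: 181.71
  Zane: 67.46
Maximum: Eve (376.88)

ANSWER: Eve


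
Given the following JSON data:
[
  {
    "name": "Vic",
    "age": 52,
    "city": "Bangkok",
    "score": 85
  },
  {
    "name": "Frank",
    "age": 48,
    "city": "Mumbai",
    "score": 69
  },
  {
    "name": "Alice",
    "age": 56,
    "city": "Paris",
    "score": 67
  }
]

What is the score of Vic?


Looking up record where name = Vic
Record index: 0
Field 'score' = 85

ANSWER: 85


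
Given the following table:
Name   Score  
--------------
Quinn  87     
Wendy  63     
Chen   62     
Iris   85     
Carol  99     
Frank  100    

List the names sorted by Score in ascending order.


Sorting by Score (ascending):
  Chen: 62
  Wendy: 63
  Iris: 85
  Quinn: 87
  Carol: 99
  Frank: 100


ANSWER: Chen, Wendy, Iris, Quinn, Carol, Frank


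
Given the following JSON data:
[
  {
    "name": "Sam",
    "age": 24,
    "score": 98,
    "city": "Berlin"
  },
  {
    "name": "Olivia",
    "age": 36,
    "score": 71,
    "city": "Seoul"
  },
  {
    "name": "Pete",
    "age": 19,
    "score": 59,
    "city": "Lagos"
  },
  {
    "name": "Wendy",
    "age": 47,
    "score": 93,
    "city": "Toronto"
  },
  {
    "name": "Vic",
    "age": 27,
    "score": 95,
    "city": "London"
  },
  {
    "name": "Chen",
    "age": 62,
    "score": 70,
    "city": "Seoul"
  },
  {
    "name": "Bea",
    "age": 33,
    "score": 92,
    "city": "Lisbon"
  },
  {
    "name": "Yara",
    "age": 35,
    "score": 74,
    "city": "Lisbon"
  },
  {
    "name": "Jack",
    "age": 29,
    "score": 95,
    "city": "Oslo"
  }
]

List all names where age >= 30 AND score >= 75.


Checking both conditions:
  Sam (age=24, score=98) -> no
  Olivia (age=36, score=71) -> no
  Pete (age=19, score=59) -> no
  Wendy (age=47, score=93) -> YES
  Vic (age=27, score=95) -> no
  Chen (age=62, score=70) -> no
  Bea (age=33, score=92) -> YES
  Yara (age=35, score=74) -> no
  Jack (age=29, score=95) -> no


ANSWER: Wendy, Bea


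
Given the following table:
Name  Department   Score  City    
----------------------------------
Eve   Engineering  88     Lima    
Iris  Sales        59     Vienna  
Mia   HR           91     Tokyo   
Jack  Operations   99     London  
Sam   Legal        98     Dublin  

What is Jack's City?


Row 4: Jack
City = London

ANSWER: London


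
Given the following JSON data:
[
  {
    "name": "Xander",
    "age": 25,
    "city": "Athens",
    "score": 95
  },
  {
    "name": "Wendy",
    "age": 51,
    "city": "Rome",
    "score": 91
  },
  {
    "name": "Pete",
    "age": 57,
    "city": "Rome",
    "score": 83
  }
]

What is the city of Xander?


Looking up record where name = Xander
Record index: 0
Field 'city' = Athens

ANSWER: Athens


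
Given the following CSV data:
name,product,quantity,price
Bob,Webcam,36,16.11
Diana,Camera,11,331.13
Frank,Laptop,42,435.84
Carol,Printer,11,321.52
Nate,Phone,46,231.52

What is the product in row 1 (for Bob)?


Row 1: Bob
Column 'product' = Webcam

ANSWER: Webcam


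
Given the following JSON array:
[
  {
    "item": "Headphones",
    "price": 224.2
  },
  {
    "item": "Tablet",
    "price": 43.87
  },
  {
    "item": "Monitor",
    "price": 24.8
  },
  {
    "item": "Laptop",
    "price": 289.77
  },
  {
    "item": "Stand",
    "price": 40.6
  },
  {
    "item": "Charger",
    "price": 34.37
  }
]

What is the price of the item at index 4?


Array index 4 -> Stand
price = 40.6

ANSWER: 40.6


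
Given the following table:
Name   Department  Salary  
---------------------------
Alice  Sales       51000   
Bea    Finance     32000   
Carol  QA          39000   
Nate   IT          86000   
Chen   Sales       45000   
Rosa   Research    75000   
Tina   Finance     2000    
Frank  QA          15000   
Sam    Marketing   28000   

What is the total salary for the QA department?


QA department members:
  Carol: 39000
  Frank: 15000
Total = 39000 + 15000 = 54000

ANSWER: 54000


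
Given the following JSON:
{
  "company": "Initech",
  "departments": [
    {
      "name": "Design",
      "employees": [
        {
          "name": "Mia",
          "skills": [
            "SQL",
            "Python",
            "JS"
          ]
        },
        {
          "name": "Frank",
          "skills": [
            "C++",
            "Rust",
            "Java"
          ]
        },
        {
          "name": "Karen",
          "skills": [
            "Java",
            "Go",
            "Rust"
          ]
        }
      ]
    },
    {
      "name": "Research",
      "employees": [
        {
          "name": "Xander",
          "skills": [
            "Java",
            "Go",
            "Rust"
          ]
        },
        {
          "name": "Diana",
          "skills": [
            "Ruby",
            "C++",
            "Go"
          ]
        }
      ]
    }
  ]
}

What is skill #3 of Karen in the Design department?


Path: departments[0].employees[2].skills[2]
Value: Rust

ANSWER: Rust


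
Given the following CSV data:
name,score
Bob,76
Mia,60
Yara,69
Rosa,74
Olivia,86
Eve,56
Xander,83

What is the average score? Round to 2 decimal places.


Scores: 76, 60, 69, 74, 86, 56, 83
Sum = 504
Count = 7
Average = 504 / 7 = 72.00

ANSWER: 72.00


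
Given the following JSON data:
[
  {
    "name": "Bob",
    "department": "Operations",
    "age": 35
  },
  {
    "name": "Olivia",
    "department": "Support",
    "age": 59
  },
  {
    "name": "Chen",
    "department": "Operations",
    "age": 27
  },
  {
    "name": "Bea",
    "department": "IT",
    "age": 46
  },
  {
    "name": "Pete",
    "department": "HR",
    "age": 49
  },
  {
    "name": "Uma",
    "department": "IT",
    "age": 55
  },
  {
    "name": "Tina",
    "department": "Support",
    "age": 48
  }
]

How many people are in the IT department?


Scanning records for department = IT
  Record 3: Bea
  Record 5: Uma
Count: 2

ANSWER: 2


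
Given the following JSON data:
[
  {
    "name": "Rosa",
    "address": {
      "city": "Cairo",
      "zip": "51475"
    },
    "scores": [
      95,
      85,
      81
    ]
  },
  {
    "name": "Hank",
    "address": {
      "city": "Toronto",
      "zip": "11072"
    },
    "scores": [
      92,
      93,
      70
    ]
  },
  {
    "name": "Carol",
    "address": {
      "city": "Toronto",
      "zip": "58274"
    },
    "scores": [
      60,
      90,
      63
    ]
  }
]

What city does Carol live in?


Path: records[2].address.city
Value: Toronto

ANSWER: Toronto


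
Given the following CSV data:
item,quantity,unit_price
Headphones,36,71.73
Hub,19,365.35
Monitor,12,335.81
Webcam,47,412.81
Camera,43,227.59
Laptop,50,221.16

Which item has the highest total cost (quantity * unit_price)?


Computing row totals:
  Headphones: 2582.28
  Hub: 6941.65
  Monitor: 4029.72
  Webcam: 19402.07
  Camera: 9786.37
  Laptop: 11058.0
Maximum: Webcam (19402.07)

ANSWER: Webcam


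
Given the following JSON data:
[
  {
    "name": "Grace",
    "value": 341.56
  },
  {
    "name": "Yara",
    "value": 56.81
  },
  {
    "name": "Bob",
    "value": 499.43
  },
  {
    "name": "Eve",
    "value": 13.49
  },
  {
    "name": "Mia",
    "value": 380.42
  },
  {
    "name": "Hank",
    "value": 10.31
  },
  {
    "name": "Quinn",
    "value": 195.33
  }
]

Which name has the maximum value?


Comparing values:
  Grace: 341.56
  Yara: 56.81
  Bob: 499.43
  Eve: 13.49
  Mia: 380.42
  Hank: 10.31
  Quinn: 195.33
Maximum: Bob (499.43)

ANSWER: Bob


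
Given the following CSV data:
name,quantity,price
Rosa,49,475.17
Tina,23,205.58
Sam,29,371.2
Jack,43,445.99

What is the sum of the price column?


Values in 'price' column:
  Row 1: 475.17
  Row 2: 205.58
  Row 3: 371.2
  Row 4: 445.99
Sum = 475.17 + 205.58 + 371.2 + 445.99 = 1497.94

ANSWER: 1497.94


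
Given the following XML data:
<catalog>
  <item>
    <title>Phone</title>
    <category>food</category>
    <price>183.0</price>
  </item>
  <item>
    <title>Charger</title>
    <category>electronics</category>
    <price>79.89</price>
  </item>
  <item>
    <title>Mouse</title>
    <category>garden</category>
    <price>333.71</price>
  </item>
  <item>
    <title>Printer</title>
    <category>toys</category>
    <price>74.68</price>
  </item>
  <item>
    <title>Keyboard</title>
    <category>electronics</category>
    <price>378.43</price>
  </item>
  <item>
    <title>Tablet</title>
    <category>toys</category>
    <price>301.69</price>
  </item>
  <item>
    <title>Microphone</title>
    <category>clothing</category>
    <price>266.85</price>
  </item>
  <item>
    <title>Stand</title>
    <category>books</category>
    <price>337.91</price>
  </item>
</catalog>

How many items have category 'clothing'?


Scanning <item> elements for <category>clothing</category>:
  Item 7: Microphone -> MATCH
Count: 1

ANSWER: 1


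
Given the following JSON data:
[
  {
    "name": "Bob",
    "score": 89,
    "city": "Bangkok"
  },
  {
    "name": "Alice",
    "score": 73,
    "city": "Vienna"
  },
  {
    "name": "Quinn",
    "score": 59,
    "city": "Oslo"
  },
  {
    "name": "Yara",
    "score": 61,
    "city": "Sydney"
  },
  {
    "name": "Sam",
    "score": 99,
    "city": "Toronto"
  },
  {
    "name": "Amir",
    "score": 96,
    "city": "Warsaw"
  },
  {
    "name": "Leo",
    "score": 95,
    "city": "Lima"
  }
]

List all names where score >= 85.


Filtering records where score >= 85:
  Bob (score=89) -> YES
  Alice (score=73) -> no
  Quinn (score=59) -> no
  Yara (score=61) -> no
  Sam (score=99) -> YES
  Amir (score=96) -> YES
  Leo (score=95) -> YES


ANSWER: Bob, Sam, Amir, Leo


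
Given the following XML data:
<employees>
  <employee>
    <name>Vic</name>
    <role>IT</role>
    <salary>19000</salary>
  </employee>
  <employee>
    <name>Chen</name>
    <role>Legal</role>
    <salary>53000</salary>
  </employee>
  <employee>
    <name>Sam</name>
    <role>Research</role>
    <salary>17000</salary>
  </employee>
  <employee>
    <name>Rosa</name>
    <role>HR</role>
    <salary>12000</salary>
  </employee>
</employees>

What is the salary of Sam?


Searching for <employee> with <name>Sam</name>
Found at position 3
<salary>17000</salary>

ANSWER: 17000


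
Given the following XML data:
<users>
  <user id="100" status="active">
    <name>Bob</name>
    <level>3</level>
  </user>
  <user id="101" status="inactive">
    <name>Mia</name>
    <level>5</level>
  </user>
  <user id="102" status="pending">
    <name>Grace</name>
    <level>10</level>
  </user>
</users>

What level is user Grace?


Finding user: Grace
<level>10</level>

ANSWER: 10


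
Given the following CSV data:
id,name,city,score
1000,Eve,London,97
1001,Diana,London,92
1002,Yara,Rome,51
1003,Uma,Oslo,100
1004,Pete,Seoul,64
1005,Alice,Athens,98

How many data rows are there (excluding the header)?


Counting rows (excluding header):
Header: id,name,city,score
Data rows: 6

ANSWER: 6


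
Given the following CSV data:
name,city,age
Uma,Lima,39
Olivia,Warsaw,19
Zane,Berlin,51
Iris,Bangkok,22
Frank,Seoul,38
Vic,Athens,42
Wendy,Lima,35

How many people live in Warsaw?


Scanning city column for 'Warsaw':
  Row 2: Olivia -> MATCH
Total matches: 1

ANSWER: 1


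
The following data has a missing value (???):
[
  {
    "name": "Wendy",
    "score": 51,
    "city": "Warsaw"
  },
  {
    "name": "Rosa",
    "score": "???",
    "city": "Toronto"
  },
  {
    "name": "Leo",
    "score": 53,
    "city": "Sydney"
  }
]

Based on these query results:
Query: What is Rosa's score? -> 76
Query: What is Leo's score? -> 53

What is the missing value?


The missing value is Rosa's score
From query: Rosa's score = 76

ANSWER: 76


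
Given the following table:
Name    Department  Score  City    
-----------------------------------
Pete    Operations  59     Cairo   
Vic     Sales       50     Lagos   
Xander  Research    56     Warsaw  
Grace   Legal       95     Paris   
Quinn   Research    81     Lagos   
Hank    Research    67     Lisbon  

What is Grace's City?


Row 4: Grace
City = Paris

ANSWER: Paris


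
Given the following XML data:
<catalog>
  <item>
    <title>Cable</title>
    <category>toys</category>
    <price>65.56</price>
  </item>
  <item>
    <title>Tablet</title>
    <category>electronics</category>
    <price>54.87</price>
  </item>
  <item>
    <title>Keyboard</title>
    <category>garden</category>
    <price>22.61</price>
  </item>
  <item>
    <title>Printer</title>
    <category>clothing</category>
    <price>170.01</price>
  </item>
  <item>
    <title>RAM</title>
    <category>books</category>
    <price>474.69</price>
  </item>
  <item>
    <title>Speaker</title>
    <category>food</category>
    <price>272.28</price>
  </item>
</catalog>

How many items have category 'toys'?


Scanning <item> elements for <category>toys</category>:
  Item 1: Cable -> MATCH
Count: 1

ANSWER: 1


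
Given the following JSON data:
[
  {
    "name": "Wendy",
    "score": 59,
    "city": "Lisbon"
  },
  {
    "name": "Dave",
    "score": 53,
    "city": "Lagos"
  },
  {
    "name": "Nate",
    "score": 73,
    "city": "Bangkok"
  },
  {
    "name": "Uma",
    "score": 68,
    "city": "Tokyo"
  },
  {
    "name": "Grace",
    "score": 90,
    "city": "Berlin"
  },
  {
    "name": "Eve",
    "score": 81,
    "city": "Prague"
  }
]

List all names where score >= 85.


Filtering records where score >= 85:
  Wendy (score=59) -> no
  Dave (score=53) -> no
  Nate (score=73) -> no
  Uma (score=68) -> no
  Grace (score=90) -> YES
  Eve (score=81) -> no


ANSWER: Grace


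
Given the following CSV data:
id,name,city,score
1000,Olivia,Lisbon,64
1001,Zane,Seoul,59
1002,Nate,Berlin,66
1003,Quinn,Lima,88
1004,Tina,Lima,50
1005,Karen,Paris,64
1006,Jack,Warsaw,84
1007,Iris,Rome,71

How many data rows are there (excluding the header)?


Counting rows (excluding header):
Header: id,name,city,score
Data rows: 8

ANSWER: 8


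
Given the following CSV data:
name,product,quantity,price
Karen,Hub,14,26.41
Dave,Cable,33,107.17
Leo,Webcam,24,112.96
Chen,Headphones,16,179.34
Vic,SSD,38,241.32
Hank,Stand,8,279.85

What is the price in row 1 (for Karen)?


Row 1: Karen
Column 'price' = 26.41

ANSWER: 26.41


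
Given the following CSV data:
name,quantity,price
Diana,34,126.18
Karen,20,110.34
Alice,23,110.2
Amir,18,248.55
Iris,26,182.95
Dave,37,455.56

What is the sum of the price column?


Values in 'price' column:
  Row 1: 126.18
  Row 2: 110.34
  Row 3: 110.2
  Row 4: 248.55
  Row 5: 182.95
  Row 6: 455.56
Sum = 126.18 + 110.34 + 110.2 + 248.55 + 182.95 + 455.56 = 1233.78

ANSWER: 1233.78


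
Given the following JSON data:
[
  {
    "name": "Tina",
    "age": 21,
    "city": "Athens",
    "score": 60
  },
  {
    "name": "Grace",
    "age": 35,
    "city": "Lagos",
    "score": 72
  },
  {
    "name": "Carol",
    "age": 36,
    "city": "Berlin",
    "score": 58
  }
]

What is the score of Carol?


Looking up record where name = Carol
Record index: 2
Field 'score' = 58

ANSWER: 58


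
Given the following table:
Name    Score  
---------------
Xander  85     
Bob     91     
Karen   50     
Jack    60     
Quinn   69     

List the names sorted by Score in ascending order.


Sorting by Score (ascending):
  Karen: 50
  Jack: 60
  Quinn: 69
  Xander: 85
  Bob: 91


ANSWER: Karen, Jack, Quinn, Xander, Bob


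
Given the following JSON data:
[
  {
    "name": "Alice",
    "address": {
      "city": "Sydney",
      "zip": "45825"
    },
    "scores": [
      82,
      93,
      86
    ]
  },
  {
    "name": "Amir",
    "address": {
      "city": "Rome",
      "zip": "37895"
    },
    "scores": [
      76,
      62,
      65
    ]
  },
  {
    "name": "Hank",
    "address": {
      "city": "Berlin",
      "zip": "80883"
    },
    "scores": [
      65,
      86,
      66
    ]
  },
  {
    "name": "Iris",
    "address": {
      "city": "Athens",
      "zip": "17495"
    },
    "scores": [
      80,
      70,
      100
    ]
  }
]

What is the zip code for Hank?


Path: records[2].address.zip
Value: 80883

ANSWER: 80883


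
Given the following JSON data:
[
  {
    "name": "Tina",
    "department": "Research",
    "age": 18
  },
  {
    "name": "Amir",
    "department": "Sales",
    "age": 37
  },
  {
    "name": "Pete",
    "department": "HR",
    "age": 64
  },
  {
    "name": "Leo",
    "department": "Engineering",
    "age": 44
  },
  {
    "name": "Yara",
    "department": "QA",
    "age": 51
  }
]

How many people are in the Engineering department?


Scanning records for department = Engineering
  Record 3: Leo
Count: 1

ANSWER: 1


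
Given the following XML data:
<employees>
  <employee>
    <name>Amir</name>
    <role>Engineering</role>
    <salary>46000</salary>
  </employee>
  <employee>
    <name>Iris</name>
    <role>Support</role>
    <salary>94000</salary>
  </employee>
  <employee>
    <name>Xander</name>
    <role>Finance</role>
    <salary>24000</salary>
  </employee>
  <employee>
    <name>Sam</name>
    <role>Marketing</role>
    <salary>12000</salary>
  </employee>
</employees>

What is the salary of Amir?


Searching for <employee> with <name>Amir</name>
Found at position 1
<salary>46000</salary>

ANSWER: 46000


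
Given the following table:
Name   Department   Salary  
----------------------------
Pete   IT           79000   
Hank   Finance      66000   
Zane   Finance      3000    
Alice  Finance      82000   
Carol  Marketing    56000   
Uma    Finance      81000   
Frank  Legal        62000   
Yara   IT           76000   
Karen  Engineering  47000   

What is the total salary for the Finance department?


Finance department members:
  Hank: 66000
  Zane: 3000
  Alice: 82000
  Uma: 81000
Total = 66000 + 3000 + 82000 + 81000 = 232000

ANSWER: 232000


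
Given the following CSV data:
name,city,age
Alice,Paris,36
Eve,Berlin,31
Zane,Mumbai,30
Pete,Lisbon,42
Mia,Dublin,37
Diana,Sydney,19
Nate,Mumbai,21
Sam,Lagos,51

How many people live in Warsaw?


Scanning city column for 'Warsaw':
Total matches: 0

ANSWER: 0


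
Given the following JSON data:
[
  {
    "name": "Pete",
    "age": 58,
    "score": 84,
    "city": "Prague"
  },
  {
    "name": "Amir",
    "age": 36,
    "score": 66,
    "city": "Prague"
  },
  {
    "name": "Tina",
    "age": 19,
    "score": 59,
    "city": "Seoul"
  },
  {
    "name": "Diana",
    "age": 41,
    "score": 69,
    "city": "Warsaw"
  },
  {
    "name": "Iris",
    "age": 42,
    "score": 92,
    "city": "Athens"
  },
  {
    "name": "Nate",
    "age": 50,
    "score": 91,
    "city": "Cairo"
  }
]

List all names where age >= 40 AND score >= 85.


Checking both conditions:
  Pete (age=58, score=84) -> no
  Amir (age=36, score=66) -> no
  Tina (age=19, score=59) -> no
  Diana (age=41, score=69) -> no
  Iris (age=42, score=92) -> YES
  Nate (age=50, score=91) -> YES


ANSWER: Iris, Nate


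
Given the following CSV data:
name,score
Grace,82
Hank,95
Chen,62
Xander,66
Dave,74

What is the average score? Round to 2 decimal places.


Scores: 82, 95, 62, 66, 74
Sum = 379
Count = 5
Average = 379 / 5 = 75.80

ANSWER: 75.80


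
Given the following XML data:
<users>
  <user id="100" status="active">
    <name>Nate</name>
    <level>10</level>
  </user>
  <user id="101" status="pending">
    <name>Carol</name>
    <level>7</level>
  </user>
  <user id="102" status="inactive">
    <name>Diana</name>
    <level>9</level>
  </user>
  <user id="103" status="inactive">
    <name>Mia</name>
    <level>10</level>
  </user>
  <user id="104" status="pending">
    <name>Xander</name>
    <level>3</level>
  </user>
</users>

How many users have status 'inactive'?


Counting users with status='inactive':
  Diana (id=102) -> MATCH
  Mia (id=103) -> MATCH
Count: 2

ANSWER: 2


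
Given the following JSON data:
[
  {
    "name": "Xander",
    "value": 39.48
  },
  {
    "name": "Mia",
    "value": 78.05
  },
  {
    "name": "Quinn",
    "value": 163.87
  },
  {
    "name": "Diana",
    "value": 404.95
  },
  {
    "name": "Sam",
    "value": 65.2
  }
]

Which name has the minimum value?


Comparing values:
  Xander: 39.48
  Mia: 78.05
  Quinn: 163.87
  Diana: 404.95
  Sam: 65.2
Minimum: Xander (39.48)

ANSWER: Xander


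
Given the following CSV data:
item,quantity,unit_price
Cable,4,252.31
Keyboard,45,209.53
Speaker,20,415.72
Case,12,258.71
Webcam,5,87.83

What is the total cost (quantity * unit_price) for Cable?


Row: Cable
quantity = 4
unit_price = 252.31
total = 4 * 252.31 = 1009.24

ANSWER: 1009.24


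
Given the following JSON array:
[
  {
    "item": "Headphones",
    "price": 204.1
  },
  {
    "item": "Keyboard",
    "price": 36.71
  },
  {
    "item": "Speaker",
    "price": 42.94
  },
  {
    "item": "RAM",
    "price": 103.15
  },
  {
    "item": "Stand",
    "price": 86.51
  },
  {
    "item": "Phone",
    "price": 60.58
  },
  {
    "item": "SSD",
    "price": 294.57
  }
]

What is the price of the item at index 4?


Array index 4 -> Stand
price = 86.51

ANSWER: 86.51


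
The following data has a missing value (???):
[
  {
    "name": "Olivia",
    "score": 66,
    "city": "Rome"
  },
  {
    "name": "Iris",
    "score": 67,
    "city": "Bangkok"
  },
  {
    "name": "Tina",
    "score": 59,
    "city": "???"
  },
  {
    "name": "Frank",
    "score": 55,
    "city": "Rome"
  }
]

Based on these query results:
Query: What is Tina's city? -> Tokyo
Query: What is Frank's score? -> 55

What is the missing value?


The missing value is Tina's city
From query: Tina's city = Tokyo

ANSWER: Tokyo


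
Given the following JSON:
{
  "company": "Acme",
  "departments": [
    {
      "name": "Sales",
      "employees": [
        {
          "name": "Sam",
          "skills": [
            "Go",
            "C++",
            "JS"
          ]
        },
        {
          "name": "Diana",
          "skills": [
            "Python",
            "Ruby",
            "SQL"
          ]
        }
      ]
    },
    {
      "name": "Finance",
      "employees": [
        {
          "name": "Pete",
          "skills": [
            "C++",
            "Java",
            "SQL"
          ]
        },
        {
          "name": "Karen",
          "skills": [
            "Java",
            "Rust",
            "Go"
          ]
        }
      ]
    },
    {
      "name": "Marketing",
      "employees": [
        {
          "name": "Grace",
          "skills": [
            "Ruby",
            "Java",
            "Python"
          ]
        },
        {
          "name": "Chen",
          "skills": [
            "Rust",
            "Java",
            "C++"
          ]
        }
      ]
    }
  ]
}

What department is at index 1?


Path: departments[1].name
Value: Finance

ANSWER: Finance


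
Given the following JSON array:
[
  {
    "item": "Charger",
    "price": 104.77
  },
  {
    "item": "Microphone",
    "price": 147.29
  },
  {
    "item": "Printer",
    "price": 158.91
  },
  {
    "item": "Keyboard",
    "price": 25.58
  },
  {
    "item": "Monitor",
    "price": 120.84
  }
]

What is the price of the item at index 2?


Array index 2 -> Printer
price = 158.91

ANSWER: 158.91


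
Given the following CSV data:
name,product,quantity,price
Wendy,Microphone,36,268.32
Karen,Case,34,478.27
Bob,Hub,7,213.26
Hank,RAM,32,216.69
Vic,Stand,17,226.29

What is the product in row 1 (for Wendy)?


Row 1: Wendy
Column 'product' = Microphone

ANSWER: Microphone


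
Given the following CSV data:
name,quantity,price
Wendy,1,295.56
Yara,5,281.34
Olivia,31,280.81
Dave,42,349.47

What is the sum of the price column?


Values in 'price' column:
  Row 1: 295.56
  Row 2: 281.34
  Row 3: 280.81
  Row 4: 349.47
Sum = 295.56 + 281.34 + 280.81 + 349.47 = 1207.18

ANSWER: 1207.18


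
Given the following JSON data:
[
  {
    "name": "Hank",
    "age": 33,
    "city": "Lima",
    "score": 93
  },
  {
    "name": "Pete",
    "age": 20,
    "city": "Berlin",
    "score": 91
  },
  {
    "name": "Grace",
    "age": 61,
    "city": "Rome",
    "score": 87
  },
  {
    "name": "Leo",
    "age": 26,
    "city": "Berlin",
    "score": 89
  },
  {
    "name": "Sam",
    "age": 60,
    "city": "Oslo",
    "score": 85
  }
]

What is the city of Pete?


Looking up record where name = Pete
Record index: 1
Field 'city' = Berlin

ANSWER: Berlin


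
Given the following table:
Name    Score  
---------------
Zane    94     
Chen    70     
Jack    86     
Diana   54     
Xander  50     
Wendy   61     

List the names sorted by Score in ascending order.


Sorting by Score (ascending):
  Xander: 50
  Diana: 54
  Wendy: 61
  Chen: 70
  Jack: 86
  Zane: 94


ANSWER: Xander, Diana, Wendy, Chen, Jack, Zane


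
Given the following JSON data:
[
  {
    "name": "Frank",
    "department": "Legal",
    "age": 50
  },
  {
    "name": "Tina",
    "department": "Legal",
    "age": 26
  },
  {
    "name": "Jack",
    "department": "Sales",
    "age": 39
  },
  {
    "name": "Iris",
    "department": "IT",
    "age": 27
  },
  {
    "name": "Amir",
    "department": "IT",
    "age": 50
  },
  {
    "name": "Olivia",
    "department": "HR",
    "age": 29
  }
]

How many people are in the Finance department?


Scanning records for department = Finance
  No matches found
Count: 0

ANSWER: 0


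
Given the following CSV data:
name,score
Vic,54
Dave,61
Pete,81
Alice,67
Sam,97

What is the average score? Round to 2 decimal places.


Scores: 54, 61, 81, 67, 97
Sum = 360
Count = 5
Average = 360 / 5 = 72.00

ANSWER: 72.00


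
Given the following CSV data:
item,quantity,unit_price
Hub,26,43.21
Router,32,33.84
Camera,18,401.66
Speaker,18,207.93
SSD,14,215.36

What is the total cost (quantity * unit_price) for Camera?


Row: Camera
quantity = 18
unit_price = 401.66
total = 18 * 401.66 = 7229.88

ANSWER: 7229.88


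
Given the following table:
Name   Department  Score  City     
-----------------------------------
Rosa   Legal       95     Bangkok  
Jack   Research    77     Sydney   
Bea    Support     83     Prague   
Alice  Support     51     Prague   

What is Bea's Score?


Row 3: Bea
Score = 83

ANSWER: 83


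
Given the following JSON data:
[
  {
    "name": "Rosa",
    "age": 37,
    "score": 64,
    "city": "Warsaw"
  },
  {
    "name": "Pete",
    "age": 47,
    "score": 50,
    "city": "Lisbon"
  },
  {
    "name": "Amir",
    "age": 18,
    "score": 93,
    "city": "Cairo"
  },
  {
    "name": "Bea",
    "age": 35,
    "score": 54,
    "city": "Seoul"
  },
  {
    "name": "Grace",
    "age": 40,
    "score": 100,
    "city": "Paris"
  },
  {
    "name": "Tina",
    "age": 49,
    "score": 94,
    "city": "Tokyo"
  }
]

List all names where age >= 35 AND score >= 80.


Checking both conditions:
  Rosa (age=37, score=64) -> no
  Pete (age=47, score=50) -> no
  Amir (age=18, score=93) -> no
  Bea (age=35, score=54) -> no
  Grace (age=40, score=100) -> YES
  Tina (age=49, score=94) -> YES


ANSWER: Grace, Tina


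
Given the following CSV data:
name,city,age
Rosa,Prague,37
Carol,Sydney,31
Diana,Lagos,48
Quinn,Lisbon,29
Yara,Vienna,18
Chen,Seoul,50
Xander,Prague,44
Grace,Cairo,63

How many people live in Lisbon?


Scanning city column for 'Lisbon':
  Row 4: Quinn -> MATCH
Total matches: 1

ANSWER: 1


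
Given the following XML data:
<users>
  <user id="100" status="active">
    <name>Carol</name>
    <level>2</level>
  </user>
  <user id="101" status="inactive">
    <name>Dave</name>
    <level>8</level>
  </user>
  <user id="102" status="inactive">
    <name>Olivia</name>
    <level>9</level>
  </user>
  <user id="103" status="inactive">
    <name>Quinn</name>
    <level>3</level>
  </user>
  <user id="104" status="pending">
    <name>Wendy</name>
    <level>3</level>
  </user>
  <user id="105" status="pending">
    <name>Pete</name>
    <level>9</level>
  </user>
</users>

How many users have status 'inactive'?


Counting users with status='inactive':
  Dave (id=101) -> MATCH
  Olivia (id=102) -> MATCH
  Quinn (id=103) -> MATCH
Count: 3

ANSWER: 3


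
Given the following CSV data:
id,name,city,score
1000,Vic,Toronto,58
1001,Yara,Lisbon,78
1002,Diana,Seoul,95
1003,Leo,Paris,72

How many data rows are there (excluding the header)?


Counting rows (excluding header):
Header: id,name,city,score
Data rows: 4

ANSWER: 4


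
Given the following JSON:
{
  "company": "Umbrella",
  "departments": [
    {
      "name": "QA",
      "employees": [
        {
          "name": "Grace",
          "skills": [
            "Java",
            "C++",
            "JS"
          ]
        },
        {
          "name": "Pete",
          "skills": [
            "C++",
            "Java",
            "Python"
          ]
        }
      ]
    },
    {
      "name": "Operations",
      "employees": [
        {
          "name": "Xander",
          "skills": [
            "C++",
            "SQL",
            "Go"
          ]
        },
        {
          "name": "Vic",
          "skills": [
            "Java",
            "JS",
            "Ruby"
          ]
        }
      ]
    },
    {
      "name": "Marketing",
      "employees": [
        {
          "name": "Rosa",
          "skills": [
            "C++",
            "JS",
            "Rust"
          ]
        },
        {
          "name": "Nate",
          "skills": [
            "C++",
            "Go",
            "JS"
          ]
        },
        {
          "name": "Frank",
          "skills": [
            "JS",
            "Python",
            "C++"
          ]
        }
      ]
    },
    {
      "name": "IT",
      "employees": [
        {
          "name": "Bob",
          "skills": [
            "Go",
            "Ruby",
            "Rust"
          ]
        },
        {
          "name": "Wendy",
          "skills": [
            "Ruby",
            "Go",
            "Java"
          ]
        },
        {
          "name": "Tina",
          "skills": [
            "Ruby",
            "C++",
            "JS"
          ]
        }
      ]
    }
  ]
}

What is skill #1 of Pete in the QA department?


Path: departments[0].employees[1].skills[0]
Value: C++

ANSWER: C++


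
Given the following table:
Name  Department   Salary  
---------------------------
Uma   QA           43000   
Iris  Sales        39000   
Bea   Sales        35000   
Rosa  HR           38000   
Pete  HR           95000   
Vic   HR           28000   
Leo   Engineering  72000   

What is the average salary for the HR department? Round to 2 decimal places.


HR department members:
  Rosa: 38000
  Pete: 95000
  Vic: 28000
Sum = 161000
Count = 3
Average = 161000 / 3 = 53666.67

ANSWER: 53666.67


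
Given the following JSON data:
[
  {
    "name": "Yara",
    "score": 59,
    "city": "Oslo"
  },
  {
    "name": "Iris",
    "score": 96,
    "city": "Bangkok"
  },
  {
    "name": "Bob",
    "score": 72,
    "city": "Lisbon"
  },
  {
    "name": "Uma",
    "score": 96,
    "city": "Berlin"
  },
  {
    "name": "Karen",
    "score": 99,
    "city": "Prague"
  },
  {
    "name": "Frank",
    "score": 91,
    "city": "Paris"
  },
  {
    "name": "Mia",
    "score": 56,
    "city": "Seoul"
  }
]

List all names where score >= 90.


Filtering records where score >= 90:
  Yara (score=59) -> no
  Iris (score=96) -> YES
  Bob (score=72) -> no
  Uma (score=96) -> YES
  Karen (score=99) -> YES
  Frank (score=91) -> YES
  Mia (score=56) -> no


ANSWER: Iris, Uma, Karen, Frank


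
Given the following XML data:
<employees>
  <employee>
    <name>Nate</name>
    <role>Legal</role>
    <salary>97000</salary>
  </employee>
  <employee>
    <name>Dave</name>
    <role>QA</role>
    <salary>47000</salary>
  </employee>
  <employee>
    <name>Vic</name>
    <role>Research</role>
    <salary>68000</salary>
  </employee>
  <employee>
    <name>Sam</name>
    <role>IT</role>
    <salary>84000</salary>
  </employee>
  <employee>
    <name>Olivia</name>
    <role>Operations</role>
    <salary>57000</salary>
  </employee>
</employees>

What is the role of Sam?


Searching for <employee> with <name>Sam</name>
Found at position 4
<role>IT</role>

ANSWER: IT


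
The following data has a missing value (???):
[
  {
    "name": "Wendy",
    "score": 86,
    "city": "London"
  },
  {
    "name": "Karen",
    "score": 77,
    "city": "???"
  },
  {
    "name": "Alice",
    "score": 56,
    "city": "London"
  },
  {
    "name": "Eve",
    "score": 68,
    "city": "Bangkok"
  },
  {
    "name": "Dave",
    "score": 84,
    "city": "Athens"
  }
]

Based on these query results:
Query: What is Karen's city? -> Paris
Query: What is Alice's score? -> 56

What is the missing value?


The missing value is Karen's city
From query: Karen's city = Paris

ANSWER: Paris


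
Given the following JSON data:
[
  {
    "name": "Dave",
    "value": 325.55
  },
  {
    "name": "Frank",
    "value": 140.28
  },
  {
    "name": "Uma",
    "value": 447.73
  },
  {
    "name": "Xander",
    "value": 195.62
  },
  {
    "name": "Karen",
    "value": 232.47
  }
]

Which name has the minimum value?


Comparing values:
  Dave: 325.55
  Frank: 140.28
  Uma: 447.73
  Xander: 195.62
  Karen: 232.47
Minimum: Frank (140.28)

ANSWER: Frank


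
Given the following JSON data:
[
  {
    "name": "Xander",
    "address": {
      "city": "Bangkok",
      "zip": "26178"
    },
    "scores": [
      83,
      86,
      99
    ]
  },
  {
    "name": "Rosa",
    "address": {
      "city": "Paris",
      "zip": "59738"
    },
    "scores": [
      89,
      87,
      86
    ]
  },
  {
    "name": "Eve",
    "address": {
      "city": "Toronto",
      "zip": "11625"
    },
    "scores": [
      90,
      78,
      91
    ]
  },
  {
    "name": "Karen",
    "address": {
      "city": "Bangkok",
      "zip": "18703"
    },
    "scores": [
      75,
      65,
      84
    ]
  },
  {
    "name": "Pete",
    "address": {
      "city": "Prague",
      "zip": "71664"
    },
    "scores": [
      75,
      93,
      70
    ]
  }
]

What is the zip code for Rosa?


Path: records[1].address.zip
Value: 59738

ANSWER: 59738


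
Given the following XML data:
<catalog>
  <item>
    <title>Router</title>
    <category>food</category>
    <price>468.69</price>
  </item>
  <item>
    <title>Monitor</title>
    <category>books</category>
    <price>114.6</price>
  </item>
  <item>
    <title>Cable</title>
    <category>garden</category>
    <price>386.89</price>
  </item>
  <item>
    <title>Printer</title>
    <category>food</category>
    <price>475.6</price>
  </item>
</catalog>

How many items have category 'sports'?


Scanning <item> elements for <category>sports</category>:
Count: 0

ANSWER: 0


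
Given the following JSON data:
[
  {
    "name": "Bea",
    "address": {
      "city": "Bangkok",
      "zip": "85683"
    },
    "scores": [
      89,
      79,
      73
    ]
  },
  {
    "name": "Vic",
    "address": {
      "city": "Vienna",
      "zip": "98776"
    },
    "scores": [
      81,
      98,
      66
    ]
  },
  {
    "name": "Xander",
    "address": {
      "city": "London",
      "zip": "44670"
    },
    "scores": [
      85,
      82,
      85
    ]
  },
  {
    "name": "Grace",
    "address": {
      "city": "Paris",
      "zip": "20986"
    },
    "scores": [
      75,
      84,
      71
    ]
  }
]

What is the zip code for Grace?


Path: records[3].address.zip
Value: 20986

ANSWER: 20986


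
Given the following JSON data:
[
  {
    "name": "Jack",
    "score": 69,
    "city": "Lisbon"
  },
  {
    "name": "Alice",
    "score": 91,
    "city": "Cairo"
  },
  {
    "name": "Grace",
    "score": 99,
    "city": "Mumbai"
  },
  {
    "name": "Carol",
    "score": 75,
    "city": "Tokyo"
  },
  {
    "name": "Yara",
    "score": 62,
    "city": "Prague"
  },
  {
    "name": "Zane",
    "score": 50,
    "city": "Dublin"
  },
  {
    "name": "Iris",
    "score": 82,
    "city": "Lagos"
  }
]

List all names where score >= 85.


Filtering records where score >= 85:
  Jack (score=69) -> no
  Alice (score=91) -> YES
  Grace (score=99) -> YES
  Carol (score=75) -> no
  Yara (score=62) -> no
  Zane (score=50) -> no
  Iris (score=82) -> no


ANSWER: Alice, Grace


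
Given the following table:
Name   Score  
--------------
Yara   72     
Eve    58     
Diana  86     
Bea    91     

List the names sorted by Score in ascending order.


Sorting by Score (ascending):
  Eve: 58
  Yara: 72
  Diana: 86
  Bea: 91


ANSWER: Eve, Yara, Diana, Bea


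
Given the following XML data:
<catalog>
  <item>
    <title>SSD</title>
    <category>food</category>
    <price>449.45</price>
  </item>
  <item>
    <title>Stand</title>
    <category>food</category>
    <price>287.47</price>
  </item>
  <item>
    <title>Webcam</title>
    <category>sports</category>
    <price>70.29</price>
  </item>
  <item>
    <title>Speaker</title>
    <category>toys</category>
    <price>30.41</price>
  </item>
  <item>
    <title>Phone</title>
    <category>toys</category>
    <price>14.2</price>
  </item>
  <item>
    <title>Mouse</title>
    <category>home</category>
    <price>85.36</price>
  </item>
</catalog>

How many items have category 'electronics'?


Scanning <item> elements for <category>electronics</category>:
Count: 0

ANSWER: 0


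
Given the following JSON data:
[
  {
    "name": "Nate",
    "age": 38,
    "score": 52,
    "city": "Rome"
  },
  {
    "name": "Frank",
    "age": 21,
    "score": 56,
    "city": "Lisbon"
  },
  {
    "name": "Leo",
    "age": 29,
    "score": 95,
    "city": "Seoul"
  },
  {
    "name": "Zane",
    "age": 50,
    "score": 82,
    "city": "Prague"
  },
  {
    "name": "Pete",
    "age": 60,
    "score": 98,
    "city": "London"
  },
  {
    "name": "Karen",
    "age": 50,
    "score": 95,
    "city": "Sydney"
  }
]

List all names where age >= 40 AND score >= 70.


Checking both conditions:
  Nate (age=38, score=52) -> no
  Frank (age=21, score=56) -> no
  Leo (age=29, score=95) -> no
  Zane (age=50, score=82) -> YES
  Pete (age=60, score=98) -> YES
  Karen (age=50, score=95) -> YES


ANSWER: Zane, Pete, Karen


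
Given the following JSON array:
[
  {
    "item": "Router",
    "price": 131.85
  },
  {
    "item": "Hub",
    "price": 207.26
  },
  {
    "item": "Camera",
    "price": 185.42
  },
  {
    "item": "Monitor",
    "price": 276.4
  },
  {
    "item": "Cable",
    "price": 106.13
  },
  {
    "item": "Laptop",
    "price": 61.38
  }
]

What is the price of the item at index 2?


Array index 2 -> Camera
price = 185.42

ANSWER: 185.42
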